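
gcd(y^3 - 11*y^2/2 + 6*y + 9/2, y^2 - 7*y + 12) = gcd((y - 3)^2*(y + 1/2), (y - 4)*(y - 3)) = y - 3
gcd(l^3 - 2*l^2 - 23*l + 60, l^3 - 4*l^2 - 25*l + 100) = l^2 + l - 20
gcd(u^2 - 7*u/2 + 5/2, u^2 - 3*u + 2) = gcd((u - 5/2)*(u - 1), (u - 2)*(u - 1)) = u - 1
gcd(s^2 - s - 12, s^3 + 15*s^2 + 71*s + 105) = s + 3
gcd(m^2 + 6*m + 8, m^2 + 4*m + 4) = m + 2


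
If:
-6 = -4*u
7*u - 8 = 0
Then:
No Solution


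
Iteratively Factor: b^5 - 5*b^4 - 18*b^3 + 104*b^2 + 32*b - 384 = (b + 2)*(b^4 - 7*b^3 - 4*b^2 + 112*b - 192) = (b - 3)*(b + 2)*(b^3 - 4*b^2 - 16*b + 64) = (b - 4)*(b - 3)*(b + 2)*(b^2 - 16) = (b - 4)^2*(b - 3)*(b + 2)*(b + 4)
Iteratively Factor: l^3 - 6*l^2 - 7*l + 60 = (l - 4)*(l^2 - 2*l - 15) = (l - 5)*(l - 4)*(l + 3)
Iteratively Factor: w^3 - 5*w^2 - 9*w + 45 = (w - 5)*(w^2 - 9) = (w - 5)*(w + 3)*(w - 3)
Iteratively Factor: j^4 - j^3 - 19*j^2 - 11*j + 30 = (j - 1)*(j^3 - 19*j - 30) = (j - 1)*(j + 3)*(j^2 - 3*j - 10) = (j - 5)*(j - 1)*(j + 3)*(j + 2)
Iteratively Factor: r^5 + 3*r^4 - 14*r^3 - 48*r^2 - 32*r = (r - 4)*(r^4 + 7*r^3 + 14*r^2 + 8*r) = (r - 4)*(r + 2)*(r^3 + 5*r^2 + 4*r) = (r - 4)*(r + 1)*(r + 2)*(r^2 + 4*r) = (r - 4)*(r + 1)*(r + 2)*(r + 4)*(r)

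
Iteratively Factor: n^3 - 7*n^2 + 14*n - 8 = (n - 4)*(n^2 - 3*n + 2) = (n - 4)*(n - 1)*(n - 2)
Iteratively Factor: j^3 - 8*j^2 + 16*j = (j - 4)*(j^2 - 4*j) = (j - 4)^2*(j)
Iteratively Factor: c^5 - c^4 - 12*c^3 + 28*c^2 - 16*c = (c - 2)*(c^4 + c^3 - 10*c^2 + 8*c) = (c - 2)^2*(c^3 + 3*c^2 - 4*c) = (c - 2)^2*(c + 4)*(c^2 - c) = c*(c - 2)^2*(c + 4)*(c - 1)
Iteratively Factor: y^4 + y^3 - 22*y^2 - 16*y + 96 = (y - 2)*(y^3 + 3*y^2 - 16*y - 48) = (y - 2)*(y + 4)*(y^2 - y - 12) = (y - 2)*(y + 3)*(y + 4)*(y - 4)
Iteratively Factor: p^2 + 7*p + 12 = (p + 3)*(p + 4)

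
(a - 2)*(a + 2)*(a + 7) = a^3 + 7*a^2 - 4*a - 28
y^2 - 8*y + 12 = (y - 6)*(y - 2)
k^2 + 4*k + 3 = (k + 1)*(k + 3)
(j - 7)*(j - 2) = j^2 - 9*j + 14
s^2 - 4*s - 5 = (s - 5)*(s + 1)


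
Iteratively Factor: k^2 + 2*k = (k)*(k + 2)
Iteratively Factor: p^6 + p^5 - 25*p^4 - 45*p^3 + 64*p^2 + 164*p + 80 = (p + 1)*(p^5 - 25*p^3 - 20*p^2 + 84*p + 80) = (p - 5)*(p + 1)*(p^4 + 5*p^3 - 20*p - 16) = (p - 5)*(p - 2)*(p + 1)*(p^3 + 7*p^2 + 14*p + 8) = (p - 5)*(p - 2)*(p + 1)^2*(p^2 + 6*p + 8) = (p - 5)*(p - 2)*(p + 1)^2*(p + 4)*(p + 2)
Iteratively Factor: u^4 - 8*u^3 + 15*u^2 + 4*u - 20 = (u - 5)*(u^3 - 3*u^2 + 4) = (u - 5)*(u + 1)*(u^2 - 4*u + 4) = (u - 5)*(u - 2)*(u + 1)*(u - 2)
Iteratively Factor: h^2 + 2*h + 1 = (h + 1)*(h + 1)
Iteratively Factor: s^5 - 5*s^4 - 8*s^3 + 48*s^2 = (s + 3)*(s^4 - 8*s^3 + 16*s^2) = (s - 4)*(s + 3)*(s^3 - 4*s^2) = s*(s - 4)*(s + 3)*(s^2 - 4*s) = s^2*(s - 4)*(s + 3)*(s - 4)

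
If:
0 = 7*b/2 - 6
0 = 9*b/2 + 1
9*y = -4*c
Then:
No Solution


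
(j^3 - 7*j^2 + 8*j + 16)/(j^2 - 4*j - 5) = (j^2 - 8*j + 16)/(j - 5)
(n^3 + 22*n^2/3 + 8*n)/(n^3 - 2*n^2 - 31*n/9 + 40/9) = 3*n*(3*n^2 + 22*n + 24)/(9*n^3 - 18*n^2 - 31*n + 40)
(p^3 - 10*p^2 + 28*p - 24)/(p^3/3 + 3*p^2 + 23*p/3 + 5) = 3*(p^3 - 10*p^2 + 28*p - 24)/(p^3 + 9*p^2 + 23*p + 15)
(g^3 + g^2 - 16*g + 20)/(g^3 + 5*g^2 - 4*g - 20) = (g - 2)/(g + 2)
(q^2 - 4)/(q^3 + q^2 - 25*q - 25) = (q^2 - 4)/(q^3 + q^2 - 25*q - 25)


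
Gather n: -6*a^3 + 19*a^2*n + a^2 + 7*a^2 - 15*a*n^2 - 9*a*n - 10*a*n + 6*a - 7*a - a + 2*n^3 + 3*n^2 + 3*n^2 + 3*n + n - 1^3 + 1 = -6*a^3 + 8*a^2 - 2*a + 2*n^3 + n^2*(6 - 15*a) + n*(19*a^2 - 19*a + 4)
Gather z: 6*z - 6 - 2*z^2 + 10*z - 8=-2*z^2 + 16*z - 14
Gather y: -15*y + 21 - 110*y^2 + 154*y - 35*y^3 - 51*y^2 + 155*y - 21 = -35*y^3 - 161*y^2 + 294*y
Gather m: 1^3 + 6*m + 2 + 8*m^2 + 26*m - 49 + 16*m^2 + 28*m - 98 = 24*m^2 + 60*m - 144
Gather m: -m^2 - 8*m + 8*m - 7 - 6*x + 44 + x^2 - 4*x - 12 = -m^2 + x^2 - 10*x + 25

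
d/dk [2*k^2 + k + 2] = 4*k + 1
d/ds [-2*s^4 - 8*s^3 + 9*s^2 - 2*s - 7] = -8*s^3 - 24*s^2 + 18*s - 2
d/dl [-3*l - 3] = -3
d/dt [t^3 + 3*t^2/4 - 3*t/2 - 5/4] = 3*t^2 + 3*t/2 - 3/2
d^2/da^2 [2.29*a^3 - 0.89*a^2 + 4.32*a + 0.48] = 13.74*a - 1.78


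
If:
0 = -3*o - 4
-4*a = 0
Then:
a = 0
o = -4/3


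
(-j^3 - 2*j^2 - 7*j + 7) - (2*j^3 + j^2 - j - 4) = -3*j^3 - 3*j^2 - 6*j + 11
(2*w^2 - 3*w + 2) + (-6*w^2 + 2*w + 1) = -4*w^2 - w + 3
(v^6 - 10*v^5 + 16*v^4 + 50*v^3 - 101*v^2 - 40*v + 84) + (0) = v^6 - 10*v^5 + 16*v^4 + 50*v^3 - 101*v^2 - 40*v + 84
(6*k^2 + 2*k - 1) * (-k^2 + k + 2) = -6*k^4 + 4*k^3 + 15*k^2 + 3*k - 2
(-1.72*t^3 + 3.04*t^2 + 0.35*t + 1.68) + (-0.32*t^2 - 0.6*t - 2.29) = -1.72*t^3 + 2.72*t^2 - 0.25*t - 0.61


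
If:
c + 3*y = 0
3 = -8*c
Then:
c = -3/8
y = 1/8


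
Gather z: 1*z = z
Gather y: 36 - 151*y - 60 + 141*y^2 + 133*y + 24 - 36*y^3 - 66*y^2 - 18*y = -36*y^3 + 75*y^2 - 36*y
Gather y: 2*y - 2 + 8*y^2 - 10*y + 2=8*y^2 - 8*y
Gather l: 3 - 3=0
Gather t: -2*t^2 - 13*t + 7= -2*t^2 - 13*t + 7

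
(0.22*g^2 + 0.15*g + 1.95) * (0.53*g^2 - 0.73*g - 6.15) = 0.1166*g^4 - 0.0811*g^3 - 0.429*g^2 - 2.346*g - 11.9925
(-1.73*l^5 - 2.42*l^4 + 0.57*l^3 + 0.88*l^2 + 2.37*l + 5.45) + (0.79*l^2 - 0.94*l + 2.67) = -1.73*l^5 - 2.42*l^4 + 0.57*l^3 + 1.67*l^2 + 1.43*l + 8.12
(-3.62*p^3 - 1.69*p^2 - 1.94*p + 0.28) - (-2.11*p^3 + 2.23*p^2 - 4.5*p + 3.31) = -1.51*p^3 - 3.92*p^2 + 2.56*p - 3.03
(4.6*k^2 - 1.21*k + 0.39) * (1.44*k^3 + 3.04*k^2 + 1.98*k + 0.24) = 6.624*k^5 + 12.2416*k^4 + 5.9912*k^3 - 0.1062*k^2 + 0.4818*k + 0.0936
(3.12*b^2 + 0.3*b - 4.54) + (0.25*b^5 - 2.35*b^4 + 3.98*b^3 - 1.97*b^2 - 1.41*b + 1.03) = 0.25*b^5 - 2.35*b^4 + 3.98*b^3 + 1.15*b^2 - 1.11*b - 3.51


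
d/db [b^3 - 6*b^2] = 3*b*(b - 4)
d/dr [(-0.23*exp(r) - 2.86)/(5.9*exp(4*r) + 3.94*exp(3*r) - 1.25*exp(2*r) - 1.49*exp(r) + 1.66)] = (4.071*exp(4*r) + 69.3084*exp(3*r) + 33.5177*exp(2*r) - 7.15*exp(r) - 4.6432)*exp(r)/(34.81*exp(8*r) + 46.492*exp(7*r) + 0.7736*exp(6*r) - 27.432*exp(5*r) + 9.4093*exp(4*r) + 16.8058*exp(3*r) - 1.9299*exp(2*r) - 4.9468*exp(r) + 2.7556)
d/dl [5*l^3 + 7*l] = 15*l^2 + 7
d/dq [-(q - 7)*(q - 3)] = 10 - 2*q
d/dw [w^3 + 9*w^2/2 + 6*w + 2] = 3*w^2 + 9*w + 6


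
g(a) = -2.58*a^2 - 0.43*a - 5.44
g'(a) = -5.16*a - 0.43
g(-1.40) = -9.89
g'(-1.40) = 6.79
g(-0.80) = -6.75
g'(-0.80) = 3.70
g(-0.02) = -5.43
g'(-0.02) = -0.33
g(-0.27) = -5.51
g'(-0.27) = 0.96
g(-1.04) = -7.78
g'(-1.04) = 4.94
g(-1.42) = -10.03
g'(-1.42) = 6.90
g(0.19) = -5.61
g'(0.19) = -1.41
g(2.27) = -19.71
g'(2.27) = -12.14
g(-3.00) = -27.37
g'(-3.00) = 15.05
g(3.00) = -29.95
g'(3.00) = -15.91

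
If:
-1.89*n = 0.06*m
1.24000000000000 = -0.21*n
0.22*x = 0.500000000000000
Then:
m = 186.00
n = -5.90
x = 2.27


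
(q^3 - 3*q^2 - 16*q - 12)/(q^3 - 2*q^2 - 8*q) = (q^2 - 5*q - 6)/(q*(q - 4))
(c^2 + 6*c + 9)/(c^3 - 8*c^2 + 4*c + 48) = (c^2 + 6*c + 9)/(c^3 - 8*c^2 + 4*c + 48)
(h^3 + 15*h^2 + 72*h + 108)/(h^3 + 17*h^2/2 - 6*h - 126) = 2*(h + 3)/(2*h - 7)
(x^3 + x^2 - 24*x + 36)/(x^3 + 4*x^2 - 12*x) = (x - 3)/x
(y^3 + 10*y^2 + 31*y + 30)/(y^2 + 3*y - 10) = (y^2 + 5*y + 6)/(y - 2)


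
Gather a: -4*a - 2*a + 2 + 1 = 3 - 6*a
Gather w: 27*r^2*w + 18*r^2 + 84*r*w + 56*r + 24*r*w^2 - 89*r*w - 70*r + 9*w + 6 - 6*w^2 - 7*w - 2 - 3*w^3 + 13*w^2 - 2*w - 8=18*r^2 - 14*r - 3*w^3 + w^2*(24*r + 7) + w*(27*r^2 - 5*r) - 4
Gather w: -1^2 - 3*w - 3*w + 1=-6*w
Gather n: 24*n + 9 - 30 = 24*n - 21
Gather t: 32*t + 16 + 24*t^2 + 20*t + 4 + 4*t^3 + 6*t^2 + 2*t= 4*t^3 + 30*t^2 + 54*t + 20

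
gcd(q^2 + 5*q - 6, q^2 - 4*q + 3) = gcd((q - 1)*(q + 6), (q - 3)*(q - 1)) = q - 1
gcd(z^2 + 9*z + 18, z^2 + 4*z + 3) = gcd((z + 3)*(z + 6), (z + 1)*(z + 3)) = z + 3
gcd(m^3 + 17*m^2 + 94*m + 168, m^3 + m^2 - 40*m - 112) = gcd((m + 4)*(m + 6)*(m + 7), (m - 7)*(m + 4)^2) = m + 4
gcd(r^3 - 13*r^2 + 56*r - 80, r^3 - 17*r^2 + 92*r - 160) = r^2 - 9*r + 20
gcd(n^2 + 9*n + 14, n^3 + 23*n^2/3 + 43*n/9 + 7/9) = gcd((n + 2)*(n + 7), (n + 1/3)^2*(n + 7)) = n + 7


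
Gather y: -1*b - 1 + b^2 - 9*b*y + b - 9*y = b^2 + y*(-9*b - 9) - 1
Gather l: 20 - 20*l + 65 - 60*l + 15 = 100 - 80*l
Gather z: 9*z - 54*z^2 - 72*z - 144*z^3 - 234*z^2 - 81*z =-144*z^3 - 288*z^2 - 144*z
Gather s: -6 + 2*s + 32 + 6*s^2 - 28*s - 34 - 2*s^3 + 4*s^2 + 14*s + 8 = -2*s^3 + 10*s^2 - 12*s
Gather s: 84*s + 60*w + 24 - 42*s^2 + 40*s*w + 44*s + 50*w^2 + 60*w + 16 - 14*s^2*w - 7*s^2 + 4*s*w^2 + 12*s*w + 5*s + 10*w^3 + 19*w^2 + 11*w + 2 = s^2*(-14*w - 49) + s*(4*w^2 + 52*w + 133) + 10*w^3 + 69*w^2 + 131*w + 42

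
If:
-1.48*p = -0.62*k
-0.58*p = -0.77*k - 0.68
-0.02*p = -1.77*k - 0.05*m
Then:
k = -1.29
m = 45.46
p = -0.54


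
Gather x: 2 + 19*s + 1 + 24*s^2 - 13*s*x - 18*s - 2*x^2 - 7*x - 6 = 24*s^2 + s - 2*x^2 + x*(-13*s - 7) - 3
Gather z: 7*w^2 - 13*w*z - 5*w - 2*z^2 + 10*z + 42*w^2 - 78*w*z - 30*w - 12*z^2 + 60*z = 49*w^2 - 35*w - 14*z^2 + z*(70 - 91*w)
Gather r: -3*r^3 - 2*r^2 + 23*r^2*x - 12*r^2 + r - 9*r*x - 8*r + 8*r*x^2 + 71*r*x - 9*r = -3*r^3 + r^2*(23*x - 14) + r*(8*x^2 + 62*x - 16)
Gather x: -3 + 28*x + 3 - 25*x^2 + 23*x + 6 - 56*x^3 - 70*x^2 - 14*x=-56*x^3 - 95*x^2 + 37*x + 6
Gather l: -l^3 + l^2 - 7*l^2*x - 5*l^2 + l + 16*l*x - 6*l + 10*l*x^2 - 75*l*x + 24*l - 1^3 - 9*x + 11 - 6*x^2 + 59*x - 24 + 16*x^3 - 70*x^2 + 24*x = -l^3 + l^2*(-7*x - 4) + l*(10*x^2 - 59*x + 19) + 16*x^3 - 76*x^2 + 74*x - 14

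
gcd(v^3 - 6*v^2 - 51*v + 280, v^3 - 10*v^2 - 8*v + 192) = v - 8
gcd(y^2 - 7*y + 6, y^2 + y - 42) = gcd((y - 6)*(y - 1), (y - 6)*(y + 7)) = y - 6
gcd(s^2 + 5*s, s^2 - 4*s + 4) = 1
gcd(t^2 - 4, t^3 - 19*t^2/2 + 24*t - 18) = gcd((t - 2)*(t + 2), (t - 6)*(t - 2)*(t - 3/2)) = t - 2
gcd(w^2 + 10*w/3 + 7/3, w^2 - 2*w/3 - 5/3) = w + 1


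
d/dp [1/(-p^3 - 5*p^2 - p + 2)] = (3*p^2 + 10*p + 1)/(p^3 + 5*p^2 + p - 2)^2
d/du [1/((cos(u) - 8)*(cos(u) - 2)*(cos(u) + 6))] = (3*cos(u)^2 - 8*cos(u) - 44)*sin(u)/((cos(u) - 8)^2*(cos(u) - 2)^2*(cos(u) + 6)^2)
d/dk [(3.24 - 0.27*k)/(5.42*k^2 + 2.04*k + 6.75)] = (1.4634*k^2 - 35.1216*k - 8.4321)/(29.3764*k^4 + 22.1136*k^3 + 77.3316*k^2 + 27.54*k + 45.5625)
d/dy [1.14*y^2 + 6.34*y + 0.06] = 2.28*y + 6.34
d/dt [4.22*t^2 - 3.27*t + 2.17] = 8.44*t - 3.27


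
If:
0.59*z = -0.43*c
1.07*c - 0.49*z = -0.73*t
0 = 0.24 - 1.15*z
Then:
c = -0.29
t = 0.56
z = 0.21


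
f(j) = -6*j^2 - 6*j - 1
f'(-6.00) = 66.00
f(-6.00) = -181.00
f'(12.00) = -150.00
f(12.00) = -937.00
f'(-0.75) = 3.00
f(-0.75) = 0.12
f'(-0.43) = -0.84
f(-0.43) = 0.47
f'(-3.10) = 31.20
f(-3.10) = -40.06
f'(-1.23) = 8.76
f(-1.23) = -2.70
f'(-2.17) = 20.04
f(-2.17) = -16.23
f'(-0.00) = -6.00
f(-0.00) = -1.00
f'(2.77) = -39.24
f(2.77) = -63.66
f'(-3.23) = 32.76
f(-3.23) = -44.22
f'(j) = -12*j - 6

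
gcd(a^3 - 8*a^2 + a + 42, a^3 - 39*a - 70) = a^2 - 5*a - 14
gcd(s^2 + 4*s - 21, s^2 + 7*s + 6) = 1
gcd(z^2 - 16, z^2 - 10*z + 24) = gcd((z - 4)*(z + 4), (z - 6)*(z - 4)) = z - 4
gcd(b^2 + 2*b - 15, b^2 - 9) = b - 3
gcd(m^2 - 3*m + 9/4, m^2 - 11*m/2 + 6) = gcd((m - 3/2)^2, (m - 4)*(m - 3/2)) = m - 3/2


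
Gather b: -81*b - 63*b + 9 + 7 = 16 - 144*b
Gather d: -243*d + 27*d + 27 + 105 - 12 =120 - 216*d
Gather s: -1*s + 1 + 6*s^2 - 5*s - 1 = 6*s^2 - 6*s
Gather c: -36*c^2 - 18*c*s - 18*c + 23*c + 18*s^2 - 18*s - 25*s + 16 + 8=-36*c^2 + c*(5 - 18*s) + 18*s^2 - 43*s + 24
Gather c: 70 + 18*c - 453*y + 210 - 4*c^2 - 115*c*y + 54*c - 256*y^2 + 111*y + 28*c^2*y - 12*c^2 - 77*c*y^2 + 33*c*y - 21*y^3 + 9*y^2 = c^2*(28*y - 16) + c*(-77*y^2 - 82*y + 72) - 21*y^3 - 247*y^2 - 342*y + 280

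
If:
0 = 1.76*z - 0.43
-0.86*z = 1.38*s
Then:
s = -0.15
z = 0.24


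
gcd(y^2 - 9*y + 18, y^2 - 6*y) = y - 6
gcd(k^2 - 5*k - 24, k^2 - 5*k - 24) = k^2 - 5*k - 24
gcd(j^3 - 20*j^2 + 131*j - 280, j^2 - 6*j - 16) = j - 8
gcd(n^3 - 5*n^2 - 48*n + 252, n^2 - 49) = n + 7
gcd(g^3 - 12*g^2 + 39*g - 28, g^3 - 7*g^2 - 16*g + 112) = g^2 - 11*g + 28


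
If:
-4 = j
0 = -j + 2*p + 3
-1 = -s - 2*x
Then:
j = -4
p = -7/2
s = 1 - 2*x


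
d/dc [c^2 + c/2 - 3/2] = 2*c + 1/2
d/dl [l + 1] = 1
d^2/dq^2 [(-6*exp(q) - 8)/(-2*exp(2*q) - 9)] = (24*exp(4*q) + 128*exp(3*q) - 648*exp(2*q) - 576*exp(q) + 486)*exp(q)/(8*exp(6*q) + 108*exp(4*q) + 486*exp(2*q) + 729)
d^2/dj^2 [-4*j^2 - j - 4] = -8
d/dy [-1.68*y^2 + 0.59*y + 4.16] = 0.59 - 3.36*y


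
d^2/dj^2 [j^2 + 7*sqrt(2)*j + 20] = 2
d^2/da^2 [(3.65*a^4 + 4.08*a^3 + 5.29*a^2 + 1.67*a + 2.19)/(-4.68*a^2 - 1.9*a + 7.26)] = (-159.88752*a^6 - 194.7348*a^5 + 665.03292*a^4 + 519.784655999999*a^3 - 3337.136928*a^2 - 1747.570464*a - 768.348552)/(102.503232*a^6 + 124.84368*a^5 - 426.349872*a^4 - 380.47652*a^3 + 661.388904*a^2 + 300.43332*a - 382.657176)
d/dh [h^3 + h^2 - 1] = h*(3*h + 2)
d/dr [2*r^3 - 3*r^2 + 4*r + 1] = 6*r^2 - 6*r + 4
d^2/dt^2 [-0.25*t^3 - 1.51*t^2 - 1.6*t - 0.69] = -1.5*t - 3.02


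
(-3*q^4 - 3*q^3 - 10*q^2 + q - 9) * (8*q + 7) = -24*q^5 - 45*q^4 - 101*q^3 - 62*q^2 - 65*q - 63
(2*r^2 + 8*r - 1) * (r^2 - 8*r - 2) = 2*r^4 - 8*r^3 - 69*r^2 - 8*r + 2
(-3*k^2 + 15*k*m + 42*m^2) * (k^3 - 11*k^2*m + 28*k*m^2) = -3*k^5 + 48*k^4*m - 207*k^3*m^2 - 42*k^2*m^3 + 1176*k*m^4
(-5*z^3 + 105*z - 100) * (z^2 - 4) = -5*z^5 + 125*z^3 - 100*z^2 - 420*z + 400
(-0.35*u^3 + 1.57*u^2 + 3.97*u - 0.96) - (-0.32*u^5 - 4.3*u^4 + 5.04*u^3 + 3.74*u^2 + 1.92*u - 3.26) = 0.32*u^5 + 4.3*u^4 - 5.39*u^3 - 2.17*u^2 + 2.05*u + 2.3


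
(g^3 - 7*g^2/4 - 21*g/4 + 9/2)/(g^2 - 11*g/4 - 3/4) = (4*g^2 + 5*g - 6)/(4*g + 1)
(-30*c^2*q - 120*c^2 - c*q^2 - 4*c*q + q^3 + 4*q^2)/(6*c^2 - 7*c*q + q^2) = (5*c*q + 20*c + q^2 + 4*q)/(-c + q)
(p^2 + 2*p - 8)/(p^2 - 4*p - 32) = (p - 2)/(p - 8)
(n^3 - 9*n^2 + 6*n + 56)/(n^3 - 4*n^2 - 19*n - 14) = (n - 4)/(n + 1)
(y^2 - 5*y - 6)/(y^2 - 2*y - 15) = (-y^2 + 5*y + 6)/(-y^2 + 2*y + 15)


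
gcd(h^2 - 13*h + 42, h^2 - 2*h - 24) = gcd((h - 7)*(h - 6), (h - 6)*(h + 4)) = h - 6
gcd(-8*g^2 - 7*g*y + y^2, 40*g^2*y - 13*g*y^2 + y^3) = -8*g + y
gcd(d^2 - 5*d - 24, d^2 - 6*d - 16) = d - 8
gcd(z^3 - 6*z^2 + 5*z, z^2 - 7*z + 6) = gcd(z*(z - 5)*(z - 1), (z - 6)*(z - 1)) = z - 1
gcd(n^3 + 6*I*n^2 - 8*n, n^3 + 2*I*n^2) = n^2 + 2*I*n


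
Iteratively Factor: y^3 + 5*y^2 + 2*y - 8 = (y + 2)*(y^2 + 3*y - 4) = (y + 2)*(y + 4)*(y - 1)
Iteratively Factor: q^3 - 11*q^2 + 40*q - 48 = (q - 3)*(q^2 - 8*q + 16) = (q - 4)*(q - 3)*(q - 4)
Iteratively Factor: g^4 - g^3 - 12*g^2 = (g + 3)*(g^3 - 4*g^2) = g*(g + 3)*(g^2 - 4*g) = g*(g - 4)*(g + 3)*(g)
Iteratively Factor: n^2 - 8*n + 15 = (n - 5)*(n - 3)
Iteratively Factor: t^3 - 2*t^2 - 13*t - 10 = (t - 5)*(t^2 + 3*t + 2) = (t - 5)*(t + 2)*(t + 1)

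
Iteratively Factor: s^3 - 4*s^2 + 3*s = (s)*(s^2 - 4*s + 3) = s*(s - 3)*(s - 1)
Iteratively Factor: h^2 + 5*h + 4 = (h + 1)*(h + 4)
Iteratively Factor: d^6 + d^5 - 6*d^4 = (d)*(d^5 + d^4 - 6*d^3) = d*(d + 3)*(d^4 - 2*d^3) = d*(d - 2)*(d + 3)*(d^3) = d^2*(d - 2)*(d + 3)*(d^2) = d^3*(d - 2)*(d + 3)*(d)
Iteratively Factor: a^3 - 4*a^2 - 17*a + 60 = (a + 4)*(a^2 - 8*a + 15) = (a - 3)*(a + 4)*(a - 5)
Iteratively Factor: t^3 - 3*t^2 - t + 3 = (t - 3)*(t^2 - 1) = (t - 3)*(t + 1)*(t - 1)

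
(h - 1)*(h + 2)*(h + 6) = h^3 + 7*h^2 + 4*h - 12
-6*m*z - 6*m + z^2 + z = (-6*m + z)*(z + 1)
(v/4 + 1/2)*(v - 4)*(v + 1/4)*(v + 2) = v^4/4 + v^3/16 - 3*v^2 - 19*v/4 - 1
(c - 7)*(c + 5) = c^2 - 2*c - 35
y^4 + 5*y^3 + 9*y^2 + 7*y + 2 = (y + 1)^3*(y + 2)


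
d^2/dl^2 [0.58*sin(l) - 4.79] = -0.58*sin(l)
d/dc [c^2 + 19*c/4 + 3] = 2*c + 19/4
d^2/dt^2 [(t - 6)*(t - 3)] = 2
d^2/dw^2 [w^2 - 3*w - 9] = 2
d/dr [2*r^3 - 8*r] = 6*r^2 - 8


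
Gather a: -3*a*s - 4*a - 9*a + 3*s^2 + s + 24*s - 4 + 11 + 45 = a*(-3*s - 13) + 3*s^2 + 25*s + 52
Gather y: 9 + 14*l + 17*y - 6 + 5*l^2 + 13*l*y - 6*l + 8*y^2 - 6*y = 5*l^2 + 8*l + 8*y^2 + y*(13*l + 11) + 3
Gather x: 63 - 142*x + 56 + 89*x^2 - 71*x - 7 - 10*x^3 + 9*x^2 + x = -10*x^3 + 98*x^2 - 212*x + 112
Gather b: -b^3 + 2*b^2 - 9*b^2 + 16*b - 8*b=-b^3 - 7*b^2 + 8*b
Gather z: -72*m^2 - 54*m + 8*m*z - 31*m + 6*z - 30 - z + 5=-72*m^2 - 85*m + z*(8*m + 5) - 25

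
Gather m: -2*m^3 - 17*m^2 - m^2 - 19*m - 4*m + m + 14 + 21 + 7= -2*m^3 - 18*m^2 - 22*m + 42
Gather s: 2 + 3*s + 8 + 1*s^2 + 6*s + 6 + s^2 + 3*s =2*s^2 + 12*s + 16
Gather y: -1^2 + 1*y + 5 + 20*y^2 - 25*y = 20*y^2 - 24*y + 4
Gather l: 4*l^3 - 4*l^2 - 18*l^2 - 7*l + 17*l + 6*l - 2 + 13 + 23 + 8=4*l^3 - 22*l^2 + 16*l + 42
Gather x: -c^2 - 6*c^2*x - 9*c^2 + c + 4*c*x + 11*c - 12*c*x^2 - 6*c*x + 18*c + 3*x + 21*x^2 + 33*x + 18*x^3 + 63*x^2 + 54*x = -10*c^2 + 30*c + 18*x^3 + x^2*(84 - 12*c) + x*(-6*c^2 - 2*c + 90)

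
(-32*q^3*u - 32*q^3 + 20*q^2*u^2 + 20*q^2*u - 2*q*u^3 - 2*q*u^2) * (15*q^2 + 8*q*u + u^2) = -480*q^5*u - 480*q^5 + 44*q^4*u^2 + 44*q^4*u + 98*q^3*u^3 + 98*q^3*u^2 + 4*q^2*u^4 + 4*q^2*u^3 - 2*q*u^5 - 2*q*u^4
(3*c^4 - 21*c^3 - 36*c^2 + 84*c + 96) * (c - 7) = 3*c^5 - 42*c^4 + 111*c^3 + 336*c^2 - 492*c - 672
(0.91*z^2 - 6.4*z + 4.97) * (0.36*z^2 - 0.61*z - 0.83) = 0.3276*z^4 - 2.8591*z^3 + 4.9379*z^2 + 2.2803*z - 4.1251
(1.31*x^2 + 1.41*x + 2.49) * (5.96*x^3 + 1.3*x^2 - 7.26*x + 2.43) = 7.8076*x^5 + 10.1066*x^4 + 7.1628*x^3 - 3.8163*x^2 - 14.6511*x + 6.0507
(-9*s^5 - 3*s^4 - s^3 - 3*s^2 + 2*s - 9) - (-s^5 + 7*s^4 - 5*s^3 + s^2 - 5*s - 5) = -8*s^5 - 10*s^4 + 4*s^3 - 4*s^2 + 7*s - 4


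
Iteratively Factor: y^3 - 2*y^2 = (y)*(y^2 - 2*y) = y^2*(y - 2)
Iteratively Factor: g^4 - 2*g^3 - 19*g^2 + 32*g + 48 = (g - 4)*(g^3 + 2*g^2 - 11*g - 12) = (g - 4)*(g + 4)*(g^2 - 2*g - 3) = (g - 4)*(g + 1)*(g + 4)*(g - 3)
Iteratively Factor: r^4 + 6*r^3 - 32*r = (r - 2)*(r^3 + 8*r^2 + 16*r) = r*(r - 2)*(r^2 + 8*r + 16) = r*(r - 2)*(r + 4)*(r + 4)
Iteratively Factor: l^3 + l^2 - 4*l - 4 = (l - 2)*(l^2 + 3*l + 2) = (l - 2)*(l + 1)*(l + 2)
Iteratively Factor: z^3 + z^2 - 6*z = (z - 2)*(z^2 + 3*z) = z*(z - 2)*(z + 3)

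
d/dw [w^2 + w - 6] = 2*w + 1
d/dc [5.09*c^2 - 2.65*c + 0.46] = 10.18*c - 2.65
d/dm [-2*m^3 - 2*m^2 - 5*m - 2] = -6*m^2 - 4*m - 5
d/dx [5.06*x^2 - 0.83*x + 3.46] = 10.12*x - 0.83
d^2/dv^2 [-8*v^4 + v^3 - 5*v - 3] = 6*v*(1 - 16*v)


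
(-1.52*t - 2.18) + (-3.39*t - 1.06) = -4.91*t - 3.24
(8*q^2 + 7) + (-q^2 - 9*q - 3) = 7*q^2 - 9*q + 4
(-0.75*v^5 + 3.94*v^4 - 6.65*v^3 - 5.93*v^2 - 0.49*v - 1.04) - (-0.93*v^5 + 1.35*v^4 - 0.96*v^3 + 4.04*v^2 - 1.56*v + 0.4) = 0.18*v^5 + 2.59*v^4 - 5.69*v^3 - 9.97*v^2 + 1.07*v - 1.44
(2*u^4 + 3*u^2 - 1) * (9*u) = 18*u^5 + 27*u^3 - 9*u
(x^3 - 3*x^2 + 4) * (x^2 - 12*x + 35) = x^5 - 15*x^4 + 71*x^3 - 101*x^2 - 48*x + 140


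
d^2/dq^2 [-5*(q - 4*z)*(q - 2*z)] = -10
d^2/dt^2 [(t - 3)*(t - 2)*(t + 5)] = 6*t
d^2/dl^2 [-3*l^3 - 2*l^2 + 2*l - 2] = -18*l - 4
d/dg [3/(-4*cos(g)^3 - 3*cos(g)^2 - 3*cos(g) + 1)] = 9*(4*sin(g)^2 - 2*cos(g) - 5)*sin(g)/((4*cos(g) - 1)^2*(cos(g)^2 + cos(g) + 1)^2)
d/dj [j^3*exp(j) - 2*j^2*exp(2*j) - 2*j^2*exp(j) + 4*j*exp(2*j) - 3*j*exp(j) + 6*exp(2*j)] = (j^3 - 4*j^2*exp(j) + j^2 + 4*j*exp(j) - 7*j + 16*exp(j) - 3)*exp(j)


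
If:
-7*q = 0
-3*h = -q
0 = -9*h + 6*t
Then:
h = 0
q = 0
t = 0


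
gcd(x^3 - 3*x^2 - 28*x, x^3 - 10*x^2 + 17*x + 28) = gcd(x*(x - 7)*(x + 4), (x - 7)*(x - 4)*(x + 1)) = x - 7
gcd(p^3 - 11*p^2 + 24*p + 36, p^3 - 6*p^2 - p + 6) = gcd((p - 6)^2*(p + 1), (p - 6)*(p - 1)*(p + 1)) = p^2 - 5*p - 6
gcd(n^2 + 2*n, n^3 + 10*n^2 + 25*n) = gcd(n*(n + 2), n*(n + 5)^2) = n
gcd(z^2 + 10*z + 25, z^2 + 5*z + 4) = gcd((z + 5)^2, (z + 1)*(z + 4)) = 1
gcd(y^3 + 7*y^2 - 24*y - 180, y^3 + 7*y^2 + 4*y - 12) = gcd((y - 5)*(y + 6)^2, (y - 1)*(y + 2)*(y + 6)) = y + 6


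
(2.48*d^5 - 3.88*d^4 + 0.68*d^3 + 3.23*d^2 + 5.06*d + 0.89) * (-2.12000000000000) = -5.2576*d^5 + 8.2256*d^4 - 1.4416*d^3 - 6.8476*d^2 - 10.7272*d - 1.8868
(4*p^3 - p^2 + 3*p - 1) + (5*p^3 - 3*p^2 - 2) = 9*p^3 - 4*p^2 + 3*p - 3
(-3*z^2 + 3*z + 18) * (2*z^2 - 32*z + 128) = -6*z^4 + 102*z^3 - 444*z^2 - 192*z + 2304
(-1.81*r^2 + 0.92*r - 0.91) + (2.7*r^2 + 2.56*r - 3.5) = 0.89*r^2 + 3.48*r - 4.41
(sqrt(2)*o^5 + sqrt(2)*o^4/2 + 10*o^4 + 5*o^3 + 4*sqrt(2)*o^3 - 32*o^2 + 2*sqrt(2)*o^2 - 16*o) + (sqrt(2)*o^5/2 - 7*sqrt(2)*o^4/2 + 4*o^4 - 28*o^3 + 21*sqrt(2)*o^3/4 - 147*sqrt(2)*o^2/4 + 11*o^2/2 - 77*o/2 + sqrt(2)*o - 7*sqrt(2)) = 3*sqrt(2)*o^5/2 - 3*sqrt(2)*o^4 + 14*o^4 - 23*o^3 + 37*sqrt(2)*o^3/4 - 139*sqrt(2)*o^2/4 - 53*o^2/2 - 109*o/2 + sqrt(2)*o - 7*sqrt(2)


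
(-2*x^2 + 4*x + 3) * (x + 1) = -2*x^3 + 2*x^2 + 7*x + 3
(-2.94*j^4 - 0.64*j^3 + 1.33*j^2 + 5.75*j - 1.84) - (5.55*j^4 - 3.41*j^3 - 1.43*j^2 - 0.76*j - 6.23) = -8.49*j^4 + 2.77*j^3 + 2.76*j^2 + 6.51*j + 4.39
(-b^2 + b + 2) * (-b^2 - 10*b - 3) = b^4 + 9*b^3 - 9*b^2 - 23*b - 6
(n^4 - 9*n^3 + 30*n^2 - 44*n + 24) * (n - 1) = n^5 - 10*n^4 + 39*n^3 - 74*n^2 + 68*n - 24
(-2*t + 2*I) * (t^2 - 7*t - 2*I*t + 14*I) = -2*t^3 + 14*t^2 + 6*I*t^2 + 4*t - 42*I*t - 28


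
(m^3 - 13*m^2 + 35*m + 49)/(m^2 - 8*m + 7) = (m^2 - 6*m - 7)/(m - 1)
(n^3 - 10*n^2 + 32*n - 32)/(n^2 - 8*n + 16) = n - 2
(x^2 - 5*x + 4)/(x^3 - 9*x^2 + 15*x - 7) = (x - 4)/(x^2 - 8*x + 7)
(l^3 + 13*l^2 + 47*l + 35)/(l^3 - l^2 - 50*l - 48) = (l^2 + 12*l + 35)/(l^2 - 2*l - 48)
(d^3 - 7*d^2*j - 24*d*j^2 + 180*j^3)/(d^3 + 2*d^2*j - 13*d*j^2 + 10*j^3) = (d^2 - 12*d*j + 36*j^2)/(d^2 - 3*d*j + 2*j^2)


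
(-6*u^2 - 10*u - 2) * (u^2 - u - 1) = -6*u^4 - 4*u^3 + 14*u^2 + 12*u + 2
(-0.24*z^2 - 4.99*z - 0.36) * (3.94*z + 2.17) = -0.9456*z^3 - 20.1814*z^2 - 12.2467*z - 0.7812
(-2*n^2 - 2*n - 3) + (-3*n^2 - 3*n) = -5*n^2 - 5*n - 3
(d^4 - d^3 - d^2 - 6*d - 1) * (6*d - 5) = 6*d^5 - 11*d^4 - d^3 - 31*d^2 + 24*d + 5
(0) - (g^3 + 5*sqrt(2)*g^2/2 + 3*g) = -g^3 - 5*sqrt(2)*g^2/2 - 3*g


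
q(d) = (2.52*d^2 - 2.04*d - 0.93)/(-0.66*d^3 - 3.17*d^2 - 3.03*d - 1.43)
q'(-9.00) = 0.19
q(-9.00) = 0.89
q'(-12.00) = 0.07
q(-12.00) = 0.54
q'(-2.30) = 2.46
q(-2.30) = -5.34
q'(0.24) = -0.72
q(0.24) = 0.54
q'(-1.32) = 0.42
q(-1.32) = -4.29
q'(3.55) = -0.02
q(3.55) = -0.29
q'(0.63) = -0.66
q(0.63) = 0.26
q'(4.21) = -0.00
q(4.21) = -0.29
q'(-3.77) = 3307.60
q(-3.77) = 140.64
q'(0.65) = -0.64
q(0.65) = 0.24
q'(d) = (5.04*d - 2.04)/(-0.66*d^3 - 3.17*d^2 - 3.03*d - 1.43) + (1.98*d^2 + 6.34*d + 3.03)*(2.52*d^2 - 2.04*d - 0.93)/(-0.66*d^3 - 3.17*d^2 - 3.03*d - 1.43)^2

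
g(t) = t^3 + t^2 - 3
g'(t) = 3*t^2 + 2*t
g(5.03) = 149.56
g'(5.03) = 85.96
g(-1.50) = -4.12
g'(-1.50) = 3.75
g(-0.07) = -3.00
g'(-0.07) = -0.13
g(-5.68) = -153.99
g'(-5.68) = 85.43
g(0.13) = -2.98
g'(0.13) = 0.31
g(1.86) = 6.89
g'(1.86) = 14.10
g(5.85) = 231.42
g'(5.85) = 114.37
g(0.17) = -2.97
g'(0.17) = 0.43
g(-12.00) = -1587.00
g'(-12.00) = 408.00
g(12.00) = 1869.00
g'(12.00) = 456.00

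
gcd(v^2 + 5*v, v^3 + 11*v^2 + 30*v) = v^2 + 5*v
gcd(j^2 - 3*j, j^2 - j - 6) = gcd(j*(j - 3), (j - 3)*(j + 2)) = j - 3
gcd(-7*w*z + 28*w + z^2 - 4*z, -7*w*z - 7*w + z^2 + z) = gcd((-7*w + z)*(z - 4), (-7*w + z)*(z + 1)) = -7*w + z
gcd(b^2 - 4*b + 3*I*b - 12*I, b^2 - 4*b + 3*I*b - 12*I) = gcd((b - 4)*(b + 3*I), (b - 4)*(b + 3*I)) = b^2 + b*(-4 + 3*I) - 12*I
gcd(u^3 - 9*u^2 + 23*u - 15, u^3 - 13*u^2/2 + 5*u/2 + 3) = u - 1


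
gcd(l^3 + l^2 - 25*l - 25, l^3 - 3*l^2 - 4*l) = l + 1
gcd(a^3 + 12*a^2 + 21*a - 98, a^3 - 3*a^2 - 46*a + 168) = a + 7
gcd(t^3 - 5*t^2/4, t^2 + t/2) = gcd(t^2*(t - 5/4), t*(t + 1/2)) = t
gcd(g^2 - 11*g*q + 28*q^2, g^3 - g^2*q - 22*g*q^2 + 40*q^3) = -g + 4*q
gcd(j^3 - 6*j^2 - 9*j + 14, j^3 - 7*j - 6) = j + 2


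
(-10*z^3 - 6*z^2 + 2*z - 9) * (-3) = 30*z^3 + 18*z^2 - 6*z + 27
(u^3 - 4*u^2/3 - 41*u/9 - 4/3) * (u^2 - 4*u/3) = u^5 - 8*u^4/3 - 25*u^3/9 + 128*u^2/27 + 16*u/9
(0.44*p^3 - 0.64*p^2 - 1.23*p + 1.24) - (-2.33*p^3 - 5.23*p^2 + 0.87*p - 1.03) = 2.77*p^3 + 4.59*p^2 - 2.1*p + 2.27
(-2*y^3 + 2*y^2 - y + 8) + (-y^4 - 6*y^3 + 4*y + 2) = -y^4 - 8*y^3 + 2*y^2 + 3*y + 10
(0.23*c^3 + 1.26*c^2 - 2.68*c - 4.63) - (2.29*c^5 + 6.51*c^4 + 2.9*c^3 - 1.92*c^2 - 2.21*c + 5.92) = -2.29*c^5 - 6.51*c^4 - 2.67*c^3 + 3.18*c^2 - 0.47*c - 10.55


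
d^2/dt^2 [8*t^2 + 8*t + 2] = 16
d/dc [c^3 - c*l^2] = 3*c^2 - l^2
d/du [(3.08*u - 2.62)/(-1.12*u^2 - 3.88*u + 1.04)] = (3.4496*u^2 - 5.8688*u - 6.9624)/(1.2544*u^4 + 8.6912*u^3 + 12.7248*u^2 - 8.0704*u + 1.0816)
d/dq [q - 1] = 1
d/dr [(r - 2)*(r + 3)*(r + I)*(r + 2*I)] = 4*r^3 + r^2*(3 + 9*I) + r*(-16 + 6*I) - 2 - 18*I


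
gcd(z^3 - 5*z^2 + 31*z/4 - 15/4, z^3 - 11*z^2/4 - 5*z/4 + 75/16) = z^2 - 4*z + 15/4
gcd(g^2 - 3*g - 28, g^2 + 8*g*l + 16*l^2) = 1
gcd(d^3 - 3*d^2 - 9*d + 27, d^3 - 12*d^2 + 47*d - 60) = d - 3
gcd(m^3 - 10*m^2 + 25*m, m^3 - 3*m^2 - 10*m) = m^2 - 5*m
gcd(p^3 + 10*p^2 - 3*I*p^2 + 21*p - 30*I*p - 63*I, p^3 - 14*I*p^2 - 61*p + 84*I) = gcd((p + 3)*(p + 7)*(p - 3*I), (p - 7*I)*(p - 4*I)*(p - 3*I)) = p - 3*I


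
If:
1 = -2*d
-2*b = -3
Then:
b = 3/2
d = -1/2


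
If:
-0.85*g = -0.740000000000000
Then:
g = 0.87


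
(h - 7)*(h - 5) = h^2 - 12*h + 35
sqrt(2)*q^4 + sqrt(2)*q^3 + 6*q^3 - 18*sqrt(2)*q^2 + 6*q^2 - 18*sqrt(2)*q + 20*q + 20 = (q - sqrt(2))^2*(q + 5*sqrt(2))*(sqrt(2)*q + sqrt(2))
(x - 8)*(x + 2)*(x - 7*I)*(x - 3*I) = x^4 - 6*x^3 - 10*I*x^3 - 37*x^2 + 60*I*x^2 + 126*x + 160*I*x + 336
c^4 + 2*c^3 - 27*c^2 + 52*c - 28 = (c - 2)^2*(c - 1)*(c + 7)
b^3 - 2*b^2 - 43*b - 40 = (b - 8)*(b + 1)*(b + 5)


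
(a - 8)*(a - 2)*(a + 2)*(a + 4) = a^4 - 4*a^3 - 36*a^2 + 16*a + 128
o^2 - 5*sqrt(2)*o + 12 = (o - 3*sqrt(2))*(o - 2*sqrt(2))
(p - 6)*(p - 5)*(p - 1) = p^3 - 12*p^2 + 41*p - 30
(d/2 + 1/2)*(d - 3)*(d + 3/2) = d^3/2 - d^2/4 - 3*d - 9/4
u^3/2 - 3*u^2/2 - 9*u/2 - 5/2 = (u/2 + 1/2)*(u - 5)*(u + 1)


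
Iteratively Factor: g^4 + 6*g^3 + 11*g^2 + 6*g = (g)*(g^3 + 6*g^2 + 11*g + 6) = g*(g + 2)*(g^2 + 4*g + 3) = g*(g + 1)*(g + 2)*(g + 3)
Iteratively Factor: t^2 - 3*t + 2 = (t - 2)*(t - 1)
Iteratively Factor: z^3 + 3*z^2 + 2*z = (z + 2)*(z^2 + z) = (z + 1)*(z + 2)*(z)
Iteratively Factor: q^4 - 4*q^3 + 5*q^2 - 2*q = (q - 2)*(q^3 - 2*q^2 + q) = q*(q - 2)*(q^2 - 2*q + 1) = q*(q - 2)*(q - 1)*(q - 1)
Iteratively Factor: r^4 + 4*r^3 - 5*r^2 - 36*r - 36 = (r + 2)*(r^3 + 2*r^2 - 9*r - 18) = (r + 2)^2*(r^2 - 9) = (r - 3)*(r + 2)^2*(r + 3)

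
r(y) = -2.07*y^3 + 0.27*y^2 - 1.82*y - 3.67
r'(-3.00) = -59.33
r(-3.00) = 60.11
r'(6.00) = -222.14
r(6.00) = -451.99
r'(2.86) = -51.07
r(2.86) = -55.09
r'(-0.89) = -7.22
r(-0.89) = -0.38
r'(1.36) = -12.57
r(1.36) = -10.85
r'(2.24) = -31.77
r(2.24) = -29.66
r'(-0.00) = -1.82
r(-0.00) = -3.67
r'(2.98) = -55.36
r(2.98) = -61.48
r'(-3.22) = -67.95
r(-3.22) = 74.10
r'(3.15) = -61.74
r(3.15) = -71.42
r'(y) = -6.21*y^2 + 0.54*y - 1.82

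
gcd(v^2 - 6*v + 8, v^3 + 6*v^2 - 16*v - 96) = v - 4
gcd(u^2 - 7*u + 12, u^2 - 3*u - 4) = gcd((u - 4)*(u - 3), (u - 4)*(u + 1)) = u - 4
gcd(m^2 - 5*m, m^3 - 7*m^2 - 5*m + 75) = m - 5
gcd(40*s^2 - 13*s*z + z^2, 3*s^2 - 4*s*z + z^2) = 1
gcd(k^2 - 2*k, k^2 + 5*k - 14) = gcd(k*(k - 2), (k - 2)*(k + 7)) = k - 2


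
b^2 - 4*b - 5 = (b - 5)*(b + 1)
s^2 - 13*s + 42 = (s - 7)*(s - 6)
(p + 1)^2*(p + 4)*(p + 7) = p^4 + 13*p^3 + 51*p^2 + 67*p + 28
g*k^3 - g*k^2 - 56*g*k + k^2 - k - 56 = (k - 8)*(k + 7)*(g*k + 1)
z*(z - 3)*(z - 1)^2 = z^4 - 5*z^3 + 7*z^2 - 3*z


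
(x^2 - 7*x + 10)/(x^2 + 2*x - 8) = (x - 5)/(x + 4)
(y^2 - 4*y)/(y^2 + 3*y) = (y - 4)/(y + 3)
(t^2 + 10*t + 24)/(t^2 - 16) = (t + 6)/(t - 4)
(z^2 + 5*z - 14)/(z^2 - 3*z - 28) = (-z^2 - 5*z + 14)/(-z^2 + 3*z + 28)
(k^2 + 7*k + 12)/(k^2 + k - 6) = (k + 4)/(k - 2)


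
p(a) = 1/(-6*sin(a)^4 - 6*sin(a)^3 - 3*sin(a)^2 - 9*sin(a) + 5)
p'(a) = (24*sin(a)^3*cos(a) + 18*sin(a)^2*cos(a) + 6*sin(a)*cos(a) + 9*cos(a))/(-6*sin(a)^4 - 6*sin(a)^3 - 3*sin(a)^2 - 9*sin(a) + 5)^2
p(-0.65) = 0.10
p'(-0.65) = 0.05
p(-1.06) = 0.09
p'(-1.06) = 0.01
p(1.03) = -0.08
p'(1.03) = 0.15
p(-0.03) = 0.19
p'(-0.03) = 0.32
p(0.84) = -0.13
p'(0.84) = 0.38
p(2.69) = -4.65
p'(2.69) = -331.09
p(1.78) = -0.06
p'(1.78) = -0.04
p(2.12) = -0.09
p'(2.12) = -0.16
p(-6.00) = 0.48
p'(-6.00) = 2.79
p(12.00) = 0.11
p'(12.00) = 0.07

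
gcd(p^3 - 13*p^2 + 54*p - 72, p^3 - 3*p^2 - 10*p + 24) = p - 4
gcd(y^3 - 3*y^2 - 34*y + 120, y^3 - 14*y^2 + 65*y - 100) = y^2 - 9*y + 20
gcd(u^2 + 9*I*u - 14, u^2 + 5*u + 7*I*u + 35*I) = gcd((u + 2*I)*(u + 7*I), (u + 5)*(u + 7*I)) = u + 7*I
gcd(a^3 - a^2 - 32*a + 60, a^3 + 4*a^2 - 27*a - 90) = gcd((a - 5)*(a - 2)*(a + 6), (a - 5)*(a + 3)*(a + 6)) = a^2 + a - 30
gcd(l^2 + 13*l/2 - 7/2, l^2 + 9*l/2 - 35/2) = l + 7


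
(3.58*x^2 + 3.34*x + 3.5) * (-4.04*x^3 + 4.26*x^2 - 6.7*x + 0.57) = -14.4632*x^5 + 1.7572*x^4 - 23.8976*x^3 - 5.4274*x^2 - 21.5462*x + 1.995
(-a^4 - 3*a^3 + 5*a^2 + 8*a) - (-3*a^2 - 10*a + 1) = -a^4 - 3*a^3 + 8*a^2 + 18*a - 1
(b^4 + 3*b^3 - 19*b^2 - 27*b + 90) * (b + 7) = b^5 + 10*b^4 + 2*b^3 - 160*b^2 - 99*b + 630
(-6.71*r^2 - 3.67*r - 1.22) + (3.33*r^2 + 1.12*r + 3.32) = -3.38*r^2 - 2.55*r + 2.1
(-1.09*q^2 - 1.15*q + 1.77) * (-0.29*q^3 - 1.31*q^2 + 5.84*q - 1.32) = 0.3161*q^5 + 1.7614*q^4 - 5.3724*q^3 - 7.5959*q^2 + 11.8548*q - 2.3364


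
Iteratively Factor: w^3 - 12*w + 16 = (w - 2)*(w^2 + 2*w - 8) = (w - 2)*(w + 4)*(w - 2)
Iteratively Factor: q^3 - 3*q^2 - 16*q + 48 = (q - 4)*(q^2 + q - 12) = (q - 4)*(q + 4)*(q - 3)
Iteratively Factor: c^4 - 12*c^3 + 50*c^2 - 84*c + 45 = (c - 3)*(c^3 - 9*c^2 + 23*c - 15) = (c - 3)*(c - 1)*(c^2 - 8*c + 15) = (c - 5)*(c - 3)*(c - 1)*(c - 3)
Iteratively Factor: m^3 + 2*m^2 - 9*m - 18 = (m + 3)*(m^2 - m - 6) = (m + 2)*(m + 3)*(m - 3)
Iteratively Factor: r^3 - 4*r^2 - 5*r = (r)*(r^2 - 4*r - 5) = r*(r - 5)*(r + 1)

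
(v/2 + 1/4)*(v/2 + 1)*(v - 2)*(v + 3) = v^4/4 + 7*v^3/8 - 5*v^2/8 - 7*v/2 - 3/2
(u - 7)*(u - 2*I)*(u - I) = u^3 - 7*u^2 - 3*I*u^2 - 2*u + 21*I*u + 14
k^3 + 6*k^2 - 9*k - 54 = (k - 3)*(k + 3)*(k + 6)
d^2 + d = d*(d + 1)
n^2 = n^2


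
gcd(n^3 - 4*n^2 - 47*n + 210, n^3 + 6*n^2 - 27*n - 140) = n^2 + 2*n - 35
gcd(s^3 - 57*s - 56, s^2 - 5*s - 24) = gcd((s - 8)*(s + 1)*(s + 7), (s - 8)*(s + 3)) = s - 8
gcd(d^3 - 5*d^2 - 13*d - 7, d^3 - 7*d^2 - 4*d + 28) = d - 7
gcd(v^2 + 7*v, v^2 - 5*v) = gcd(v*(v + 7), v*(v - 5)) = v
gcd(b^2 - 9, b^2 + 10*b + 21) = b + 3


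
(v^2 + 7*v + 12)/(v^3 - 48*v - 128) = (v + 3)/(v^2 - 4*v - 32)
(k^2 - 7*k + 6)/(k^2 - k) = (k - 6)/k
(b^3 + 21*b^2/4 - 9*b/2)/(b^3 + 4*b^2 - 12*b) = (b - 3/4)/(b - 2)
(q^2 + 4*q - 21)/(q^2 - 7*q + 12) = (q + 7)/(q - 4)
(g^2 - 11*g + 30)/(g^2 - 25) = (g - 6)/(g + 5)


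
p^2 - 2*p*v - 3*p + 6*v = (p - 3)*(p - 2*v)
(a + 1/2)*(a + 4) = a^2 + 9*a/2 + 2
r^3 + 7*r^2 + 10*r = r*(r + 2)*(r + 5)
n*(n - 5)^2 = n^3 - 10*n^2 + 25*n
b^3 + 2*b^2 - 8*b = b*(b - 2)*(b + 4)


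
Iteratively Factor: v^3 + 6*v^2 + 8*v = (v)*(v^2 + 6*v + 8) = v*(v + 4)*(v + 2)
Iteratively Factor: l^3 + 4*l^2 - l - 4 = (l - 1)*(l^2 + 5*l + 4) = (l - 1)*(l + 1)*(l + 4)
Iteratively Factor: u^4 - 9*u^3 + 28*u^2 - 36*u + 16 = (u - 1)*(u^3 - 8*u^2 + 20*u - 16) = (u - 2)*(u - 1)*(u^2 - 6*u + 8) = (u - 2)^2*(u - 1)*(u - 4)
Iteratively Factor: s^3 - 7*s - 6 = (s - 3)*(s^2 + 3*s + 2) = (s - 3)*(s + 2)*(s + 1)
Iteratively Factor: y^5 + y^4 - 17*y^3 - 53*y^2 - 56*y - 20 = (y + 2)*(y^4 - y^3 - 15*y^2 - 23*y - 10) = (y + 1)*(y + 2)*(y^3 - 2*y^2 - 13*y - 10) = (y + 1)^2*(y + 2)*(y^2 - 3*y - 10) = (y + 1)^2*(y + 2)^2*(y - 5)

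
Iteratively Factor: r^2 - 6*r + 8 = (r - 2)*(r - 4)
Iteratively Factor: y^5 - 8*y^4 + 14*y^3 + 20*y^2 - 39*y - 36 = (y - 4)*(y^4 - 4*y^3 - 2*y^2 + 12*y + 9) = (y - 4)*(y - 3)*(y^3 - y^2 - 5*y - 3) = (y - 4)*(y - 3)*(y + 1)*(y^2 - 2*y - 3) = (y - 4)*(y - 3)^2*(y + 1)*(y + 1)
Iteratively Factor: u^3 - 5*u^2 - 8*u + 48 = (u - 4)*(u^2 - u - 12) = (u - 4)^2*(u + 3)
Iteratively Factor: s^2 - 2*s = (s)*(s - 2)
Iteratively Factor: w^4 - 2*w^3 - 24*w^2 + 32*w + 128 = (w + 2)*(w^3 - 4*w^2 - 16*w + 64) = (w + 2)*(w + 4)*(w^2 - 8*w + 16) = (w - 4)*(w + 2)*(w + 4)*(w - 4)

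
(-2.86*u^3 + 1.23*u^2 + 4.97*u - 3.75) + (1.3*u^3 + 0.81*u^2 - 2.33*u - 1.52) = -1.56*u^3 + 2.04*u^2 + 2.64*u - 5.27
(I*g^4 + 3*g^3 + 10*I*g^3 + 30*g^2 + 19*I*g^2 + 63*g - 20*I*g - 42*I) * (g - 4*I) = I*g^5 + 7*g^4 + 10*I*g^4 + 70*g^3 + 7*I*g^3 + 139*g^2 - 140*I*g^2 - 80*g - 294*I*g - 168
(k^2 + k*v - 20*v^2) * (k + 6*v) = k^3 + 7*k^2*v - 14*k*v^2 - 120*v^3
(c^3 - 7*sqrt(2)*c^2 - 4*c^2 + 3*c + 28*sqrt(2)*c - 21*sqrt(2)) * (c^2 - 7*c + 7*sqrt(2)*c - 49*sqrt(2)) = c^5 - 11*c^4 - 67*c^3 + 1057*c^2 - 3038*c + 2058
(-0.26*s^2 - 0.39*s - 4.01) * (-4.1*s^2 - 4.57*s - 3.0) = 1.066*s^4 + 2.7872*s^3 + 19.0033*s^2 + 19.4957*s + 12.03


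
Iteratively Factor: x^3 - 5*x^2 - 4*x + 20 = (x - 5)*(x^2 - 4) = (x - 5)*(x + 2)*(x - 2)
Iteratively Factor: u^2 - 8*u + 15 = (u - 3)*(u - 5)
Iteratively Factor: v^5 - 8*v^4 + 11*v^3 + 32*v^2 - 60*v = (v - 5)*(v^4 - 3*v^3 - 4*v^2 + 12*v) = (v - 5)*(v - 3)*(v^3 - 4*v) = v*(v - 5)*(v - 3)*(v^2 - 4) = v*(v - 5)*(v - 3)*(v - 2)*(v + 2)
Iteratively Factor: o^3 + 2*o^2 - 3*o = (o + 3)*(o^2 - o) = o*(o + 3)*(o - 1)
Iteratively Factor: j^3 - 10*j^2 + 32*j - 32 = (j - 2)*(j^2 - 8*j + 16) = (j - 4)*(j - 2)*(j - 4)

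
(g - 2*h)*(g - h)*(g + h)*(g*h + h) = g^4*h - 2*g^3*h^2 + g^3*h - g^2*h^3 - 2*g^2*h^2 + 2*g*h^4 - g*h^3 + 2*h^4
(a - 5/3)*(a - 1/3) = a^2 - 2*a + 5/9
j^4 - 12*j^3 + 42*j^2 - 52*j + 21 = (j - 7)*(j - 3)*(j - 1)^2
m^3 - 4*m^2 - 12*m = m*(m - 6)*(m + 2)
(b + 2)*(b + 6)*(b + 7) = b^3 + 15*b^2 + 68*b + 84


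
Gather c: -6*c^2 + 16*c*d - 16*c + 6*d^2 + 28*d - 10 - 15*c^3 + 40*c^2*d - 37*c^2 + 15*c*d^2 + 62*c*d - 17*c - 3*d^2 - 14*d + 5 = -15*c^3 + c^2*(40*d - 43) + c*(15*d^2 + 78*d - 33) + 3*d^2 + 14*d - 5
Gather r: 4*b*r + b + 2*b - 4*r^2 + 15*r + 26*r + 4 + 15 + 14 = 3*b - 4*r^2 + r*(4*b + 41) + 33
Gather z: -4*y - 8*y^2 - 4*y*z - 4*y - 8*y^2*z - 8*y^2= -16*y^2 - 8*y + z*(-8*y^2 - 4*y)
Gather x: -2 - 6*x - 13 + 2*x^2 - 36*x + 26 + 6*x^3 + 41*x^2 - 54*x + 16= 6*x^3 + 43*x^2 - 96*x + 27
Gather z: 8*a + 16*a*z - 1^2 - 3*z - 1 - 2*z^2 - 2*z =8*a - 2*z^2 + z*(16*a - 5) - 2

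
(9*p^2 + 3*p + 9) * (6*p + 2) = 54*p^3 + 36*p^2 + 60*p + 18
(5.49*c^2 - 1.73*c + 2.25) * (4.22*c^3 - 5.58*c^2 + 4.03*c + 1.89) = 23.1678*c^5 - 37.9348*c^4 + 41.2731*c^3 - 9.1508*c^2 + 5.7978*c + 4.2525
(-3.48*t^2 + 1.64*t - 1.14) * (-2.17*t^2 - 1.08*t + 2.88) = 7.5516*t^4 + 0.199600000000001*t^3 - 9.3198*t^2 + 5.9544*t - 3.2832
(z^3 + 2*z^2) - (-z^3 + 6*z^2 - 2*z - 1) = 2*z^3 - 4*z^2 + 2*z + 1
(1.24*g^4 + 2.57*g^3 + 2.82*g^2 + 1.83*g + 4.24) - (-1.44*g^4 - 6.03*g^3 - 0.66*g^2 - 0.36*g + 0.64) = 2.68*g^4 + 8.6*g^3 + 3.48*g^2 + 2.19*g + 3.6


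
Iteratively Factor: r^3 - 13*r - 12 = (r - 4)*(r^2 + 4*r + 3) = (r - 4)*(r + 3)*(r + 1)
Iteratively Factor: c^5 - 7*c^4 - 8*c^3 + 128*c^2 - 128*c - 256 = (c + 4)*(c^4 - 11*c^3 + 36*c^2 - 16*c - 64) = (c - 4)*(c + 4)*(c^3 - 7*c^2 + 8*c + 16) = (c - 4)^2*(c + 4)*(c^2 - 3*c - 4) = (c - 4)^2*(c + 1)*(c + 4)*(c - 4)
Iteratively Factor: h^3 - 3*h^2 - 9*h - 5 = (h - 5)*(h^2 + 2*h + 1) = (h - 5)*(h + 1)*(h + 1)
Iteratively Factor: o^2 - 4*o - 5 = (o + 1)*(o - 5)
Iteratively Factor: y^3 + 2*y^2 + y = (y + 1)*(y^2 + y) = y*(y + 1)*(y + 1)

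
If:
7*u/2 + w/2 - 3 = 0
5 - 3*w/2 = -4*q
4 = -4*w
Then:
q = -13/8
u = 1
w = -1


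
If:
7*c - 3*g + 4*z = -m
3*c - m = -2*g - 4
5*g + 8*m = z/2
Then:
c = -167*z/468 - 58/117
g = 101*z/234 - 112/117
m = 70/117 - 97*z/468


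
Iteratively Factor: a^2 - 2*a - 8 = (a - 4)*(a + 2)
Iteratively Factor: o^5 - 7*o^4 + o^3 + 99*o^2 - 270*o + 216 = (o + 4)*(o^4 - 11*o^3 + 45*o^2 - 81*o + 54) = (o - 3)*(o + 4)*(o^3 - 8*o^2 + 21*o - 18) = (o - 3)^2*(o + 4)*(o^2 - 5*o + 6) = (o - 3)^2*(o - 2)*(o + 4)*(o - 3)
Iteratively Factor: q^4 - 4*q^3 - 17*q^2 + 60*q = (q - 5)*(q^3 + q^2 - 12*q) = (q - 5)*(q + 4)*(q^2 - 3*q) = (q - 5)*(q - 3)*(q + 4)*(q)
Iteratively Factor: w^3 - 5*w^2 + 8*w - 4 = (w - 2)*(w^2 - 3*w + 2) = (w - 2)^2*(w - 1)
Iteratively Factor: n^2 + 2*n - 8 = (n + 4)*(n - 2)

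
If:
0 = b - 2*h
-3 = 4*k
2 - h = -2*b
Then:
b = -4/3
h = -2/3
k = -3/4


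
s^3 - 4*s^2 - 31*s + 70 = (s - 7)*(s - 2)*(s + 5)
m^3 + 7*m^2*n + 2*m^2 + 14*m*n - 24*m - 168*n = (m - 4)*(m + 6)*(m + 7*n)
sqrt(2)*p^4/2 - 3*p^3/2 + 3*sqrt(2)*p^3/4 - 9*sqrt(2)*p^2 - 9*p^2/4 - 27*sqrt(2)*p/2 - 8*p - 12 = (p + 3/2)*(p - 4*sqrt(2))*(p + 2*sqrt(2))*(sqrt(2)*p/2 + 1/2)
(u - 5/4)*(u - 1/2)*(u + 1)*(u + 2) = u^4 + 5*u^3/4 - 21*u^2/8 - 13*u/8 + 5/4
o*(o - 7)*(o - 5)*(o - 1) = o^4 - 13*o^3 + 47*o^2 - 35*o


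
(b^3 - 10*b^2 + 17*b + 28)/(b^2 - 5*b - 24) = (-b^3 + 10*b^2 - 17*b - 28)/(-b^2 + 5*b + 24)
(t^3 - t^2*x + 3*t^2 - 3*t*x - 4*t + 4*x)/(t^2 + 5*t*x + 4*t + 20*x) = (t^2 - t*x - t + x)/(t + 5*x)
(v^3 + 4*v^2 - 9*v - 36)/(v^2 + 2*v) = (v^3 + 4*v^2 - 9*v - 36)/(v*(v + 2))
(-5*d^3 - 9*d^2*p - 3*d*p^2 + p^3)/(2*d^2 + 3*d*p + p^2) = (-5*d^2 - 4*d*p + p^2)/(2*d + p)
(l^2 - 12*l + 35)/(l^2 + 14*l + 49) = (l^2 - 12*l + 35)/(l^2 + 14*l + 49)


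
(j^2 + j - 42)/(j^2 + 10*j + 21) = (j - 6)/(j + 3)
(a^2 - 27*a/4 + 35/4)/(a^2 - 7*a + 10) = (a - 7/4)/(a - 2)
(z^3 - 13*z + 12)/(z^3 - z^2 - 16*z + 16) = (z - 3)/(z - 4)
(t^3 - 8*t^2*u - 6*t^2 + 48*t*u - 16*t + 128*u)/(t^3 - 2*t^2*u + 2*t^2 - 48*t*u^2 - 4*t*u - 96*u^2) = (t - 8)/(t + 6*u)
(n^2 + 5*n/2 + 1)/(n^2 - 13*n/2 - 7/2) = (n + 2)/(n - 7)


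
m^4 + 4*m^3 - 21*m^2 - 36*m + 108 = (m - 3)*(m - 2)*(m + 3)*(m + 6)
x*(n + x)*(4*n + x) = 4*n^2*x + 5*n*x^2 + x^3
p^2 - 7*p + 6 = (p - 6)*(p - 1)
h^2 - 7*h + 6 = (h - 6)*(h - 1)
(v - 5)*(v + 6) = v^2 + v - 30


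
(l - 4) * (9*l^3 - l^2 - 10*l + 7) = 9*l^4 - 37*l^3 - 6*l^2 + 47*l - 28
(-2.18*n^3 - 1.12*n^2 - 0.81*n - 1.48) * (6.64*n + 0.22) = -14.4752*n^4 - 7.9164*n^3 - 5.6248*n^2 - 10.0054*n - 0.3256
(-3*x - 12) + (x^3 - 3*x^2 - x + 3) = x^3 - 3*x^2 - 4*x - 9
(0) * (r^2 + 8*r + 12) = 0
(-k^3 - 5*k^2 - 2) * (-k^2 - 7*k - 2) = k^5 + 12*k^4 + 37*k^3 + 12*k^2 + 14*k + 4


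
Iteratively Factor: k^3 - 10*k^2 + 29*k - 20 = (k - 4)*(k^2 - 6*k + 5) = (k - 5)*(k - 4)*(k - 1)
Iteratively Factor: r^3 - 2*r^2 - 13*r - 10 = (r + 1)*(r^2 - 3*r - 10) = (r + 1)*(r + 2)*(r - 5)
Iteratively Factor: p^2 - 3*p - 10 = (p + 2)*(p - 5)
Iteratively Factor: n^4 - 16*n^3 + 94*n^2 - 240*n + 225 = (n - 3)*(n^3 - 13*n^2 + 55*n - 75) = (n - 5)*(n - 3)*(n^2 - 8*n + 15) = (n - 5)*(n - 3)^2*(n - 5)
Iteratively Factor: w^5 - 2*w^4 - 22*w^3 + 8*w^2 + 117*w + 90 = (w + 2)*(w^4 - 4*w^3 - 14*w^2 + 36*w + 45) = (w - 5)*(w + 2)*(w^3 + w^2 - 9*w - 9) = (w - 5)*(w + 2)*(w + 3)*(w^2 - 2*w - 3) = (w - 5)*(w + 1)*(w + 2)*(w + 3)*(w - 3)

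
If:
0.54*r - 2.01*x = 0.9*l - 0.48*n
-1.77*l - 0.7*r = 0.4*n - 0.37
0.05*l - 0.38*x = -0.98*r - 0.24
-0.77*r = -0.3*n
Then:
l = 0.86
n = -1.71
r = -0.66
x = -0.97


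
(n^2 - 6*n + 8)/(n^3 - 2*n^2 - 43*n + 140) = (n - 2)/(n^2 + 2*n - 35)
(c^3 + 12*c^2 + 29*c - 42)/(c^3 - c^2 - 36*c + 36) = (c + 7)/(c - 6)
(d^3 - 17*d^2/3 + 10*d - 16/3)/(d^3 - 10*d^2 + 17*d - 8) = (3*d^2 - 14*d + 16)/(3*(d^2 - 9*d + 8))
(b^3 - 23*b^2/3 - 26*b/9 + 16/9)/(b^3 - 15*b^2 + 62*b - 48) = (b^2 + b/3 - 2/9)/(b^2 - 7*b + 6)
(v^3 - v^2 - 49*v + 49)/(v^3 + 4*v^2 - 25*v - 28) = (v^2 - 8*v + 7)/(v^2 - 3*v - 4)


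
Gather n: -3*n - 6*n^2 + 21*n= -6*n^2 + 18*n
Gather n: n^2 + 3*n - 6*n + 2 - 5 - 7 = n^2 - 3*n - 10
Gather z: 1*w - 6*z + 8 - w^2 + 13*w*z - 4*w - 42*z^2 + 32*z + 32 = -w^2 - 3*w - 42*z^2 + z*(13*w + 26) + 40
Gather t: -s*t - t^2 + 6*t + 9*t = -t^2 + t*(15 - s)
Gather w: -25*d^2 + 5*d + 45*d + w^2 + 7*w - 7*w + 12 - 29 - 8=-25*d^2 + 50*d + w^2 - 25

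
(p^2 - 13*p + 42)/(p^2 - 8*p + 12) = (p - 7)/(p - 2)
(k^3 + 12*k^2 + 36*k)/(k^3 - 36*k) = (k + 6)/(k - 6)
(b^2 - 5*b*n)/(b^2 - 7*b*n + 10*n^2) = b/(b - 2*n)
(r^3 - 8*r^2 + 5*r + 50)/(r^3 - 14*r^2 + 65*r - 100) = (r + 2)/(r - 4)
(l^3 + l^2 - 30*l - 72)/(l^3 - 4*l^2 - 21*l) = (l^2 - 2*l - 24)/(l*(l - 7))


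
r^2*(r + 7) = r^3 + 7*r^2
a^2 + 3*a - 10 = (a - 2)*(a + 5)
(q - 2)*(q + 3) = q^2 + q - 6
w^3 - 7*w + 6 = (w - 2)*(w - 1)*(w + 3)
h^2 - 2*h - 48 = (h - 8)*(h + 6)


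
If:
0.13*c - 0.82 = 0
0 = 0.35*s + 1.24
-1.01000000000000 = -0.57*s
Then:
No Solution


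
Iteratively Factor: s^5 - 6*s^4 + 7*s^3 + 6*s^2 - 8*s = (s - 2)*(s^4 - 4*s^3 - s^2 + 4*s) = (s - 2)*(s - 1)*(s^3 - 3*s^2 - 4*s) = (s - 4)*(s - 2)*(s - 1)*(s^2 + s) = (s - 4)*(s - 2)*(s - 1)*(s + 1)*(s)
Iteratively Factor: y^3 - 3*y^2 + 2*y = (y)*(y^2 - 3*y + 2) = y*(y - 2)*(y - 1)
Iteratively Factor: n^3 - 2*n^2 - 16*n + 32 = (n - 2)*(n^2 - 16) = (n - 2)*(n + 4)*(n - 4)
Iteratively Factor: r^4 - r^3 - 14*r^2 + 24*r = (r - 2)*(r^3 + r^2 - 12*r) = (r - 2)*(r + 4)*(r^2 - 3*r) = (r - 3)*(r - 2)*(r + 4)*(r)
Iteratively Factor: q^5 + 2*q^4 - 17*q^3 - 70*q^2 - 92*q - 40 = (q + 1)*(q^4 + q^3 - 18*q^2 - 52*q - 40) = (q + 1)*(q + 2)*(q^3 - q^2 - 16*q - 20) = (q - 5)*(q + 1)*(q + 2)*(q^2 + 4*q + 4) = (q - 5)*(q + 1)*(q + 2)^2*(q + 2)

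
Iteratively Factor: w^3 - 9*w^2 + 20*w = (w - 5)*(w^2 - 4*w) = (w - 5)*(w - 4)*(w)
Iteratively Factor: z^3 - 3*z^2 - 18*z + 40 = (z + 4)*(z^2 - 7*z + 10) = (z - 5)*(z + 4)*(z - 2)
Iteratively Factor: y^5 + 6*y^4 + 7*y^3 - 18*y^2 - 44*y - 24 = (y + 2)*(y^4 + 4*y^3 - y^2 - 16*y - 12) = (y + 2)^2*(y^3 + 2*y^2 - 5*y - 6) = (y - 2)*(y + 2)^2*(y^2 + 4*y + 3) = (y - 2)*(y + 2)^2*(y + 3)*(y + 1)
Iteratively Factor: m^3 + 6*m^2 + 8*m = (m + 2)*(m^2 + 4*m) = (m + 2)*(m + 4)*(m)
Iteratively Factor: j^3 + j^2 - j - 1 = (j + 1)*(j^2 - 1) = (j - 1)*(j + 1)*(j + 1)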